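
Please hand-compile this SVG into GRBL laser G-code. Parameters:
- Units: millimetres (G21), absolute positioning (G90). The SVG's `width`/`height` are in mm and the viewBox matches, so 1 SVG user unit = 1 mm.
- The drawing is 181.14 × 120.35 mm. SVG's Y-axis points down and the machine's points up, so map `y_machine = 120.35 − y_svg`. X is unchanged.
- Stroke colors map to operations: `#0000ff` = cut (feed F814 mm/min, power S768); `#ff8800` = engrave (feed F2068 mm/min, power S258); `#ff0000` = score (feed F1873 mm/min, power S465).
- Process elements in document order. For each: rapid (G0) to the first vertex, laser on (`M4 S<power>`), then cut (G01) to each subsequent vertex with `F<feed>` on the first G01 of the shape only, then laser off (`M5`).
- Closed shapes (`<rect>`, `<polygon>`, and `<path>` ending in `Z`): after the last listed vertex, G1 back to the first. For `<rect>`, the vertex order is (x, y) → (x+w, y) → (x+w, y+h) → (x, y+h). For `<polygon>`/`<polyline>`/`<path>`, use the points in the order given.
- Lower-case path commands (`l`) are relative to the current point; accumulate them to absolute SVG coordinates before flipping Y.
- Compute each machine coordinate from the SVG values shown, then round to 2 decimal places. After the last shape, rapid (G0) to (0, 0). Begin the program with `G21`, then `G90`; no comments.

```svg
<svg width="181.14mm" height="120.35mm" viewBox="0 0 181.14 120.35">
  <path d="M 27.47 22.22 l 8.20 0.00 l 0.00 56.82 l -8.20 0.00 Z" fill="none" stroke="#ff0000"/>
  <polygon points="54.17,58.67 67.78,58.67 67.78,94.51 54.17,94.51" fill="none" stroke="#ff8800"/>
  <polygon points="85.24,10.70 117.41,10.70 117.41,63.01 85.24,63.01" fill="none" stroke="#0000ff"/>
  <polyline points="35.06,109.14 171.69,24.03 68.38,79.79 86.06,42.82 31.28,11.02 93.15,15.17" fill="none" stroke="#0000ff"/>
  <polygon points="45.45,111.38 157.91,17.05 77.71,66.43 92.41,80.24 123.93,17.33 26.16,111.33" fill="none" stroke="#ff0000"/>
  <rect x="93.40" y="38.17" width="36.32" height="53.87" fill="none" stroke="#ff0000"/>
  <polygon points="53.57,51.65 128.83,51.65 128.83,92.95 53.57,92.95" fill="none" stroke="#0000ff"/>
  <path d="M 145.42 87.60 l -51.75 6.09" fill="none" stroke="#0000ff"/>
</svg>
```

1 u = 1 mm; y_m = 120.35 − y.

[1] `<path>` rectangle, #ff0000→score S465 F1873: (27.47,98.13) → (35.67,98.13) → (35.67,41.31) → (27.47,41.31) → (27.47,98.13) (closed)

[2] `<polygon>` rectangle, #ff8800→engrave S258 F2068: (54.17,61.68) → (67.78,61.68) → (67.78,25.84) → (54.17,25.84) → (54.17,61.68) (closed)

[3] `<polygon>` rectangle, #0000ff→cut S768 F814: (85.24,109.65) → (117.41,109.65) → (117.41,57.34) → (85.24,57.34) → (85.24,109.65) (closed)

[4] `<polyline>` open polyline, #0000ff→cut S768 F814: (35.06,11.21) → (171.69,96.32) → (68.38,40.56) → (86.06,77.53) → (31.28,109.33) → (93.15,105.18)

[5] `<polygon>` closed polygon, #ff0000→score S465 F1873: (45.45,8.97) → (157.91,103.30) → (77.71,53.92) → (92.41,40.11) → (123.93,103.02) → (26.16,9.02) → (45.45,8.97) (closed)

[6] `<rect>` rectangle, #ff0000→score S465 F1873: (93.40,82.18) → (129.72,82.18) → (129.72,28.31) → (93.40,28.31) → (93.40,82.18) (closed)

[7] `<polygon>` rectangle, #0000ff→cut S768 F814: (53.57,68.70) → (128.83,68.70) → (128.83,27.40) → (53.57,27.40) → (53.57,68.70) (closed)

[8] `<path>` line segment, #0000ff→cut S768 F814: (145.42,32.75) → (93.67,26.66)

G21
G90
G0 X27.47 Y98.13
M4 S465
G01 X35.67 Y98.13 F1873
G01 X35.67 Y41.31
G01 X27.47 Y41.31
G01 X27.47 Y98.13
M5
G0 X54.17 Y61.68
M4 S258
G01 X67.78 Y61.68 F2068
G01 X67.78 Y25.84
G01 X54.17 Y25.84
G01 X54.17 Y61.68
M5
G0 X85.24 Y109.65
M4 S768
G01 X117.41 Y109.65 F814
G01 X117.41 Y57.34
G01 X85.24 Y57.34
G01 X85.24 Y109.65
M5
G0 X35.06 Y11.21
M4 S768
G01 X171.69 Y96.32 F814
G01 X68.38 Y40.56
G01 X86.06 Y77.53
G01 X31.28 Y109.33
G01 X93.15 Y105.18
M5
G0 X45.45 Y8.97
M4 S465
G01 X157.91 Y103.30 F1873
G01 X77.71 Y53.92
G01 X92.41 Y40.11
G01 X123.93 Y103.02
G01 X26.16 Y9.02
G01 X45.45 Y8.97
M5
G0 X93.40 Y82.18
M4 S465
G01 X129.72 Y82.18 F1873
G01 X129.72 Y28.31
G01 X93.40 Y28.31
G01 X93.40 Y82.18
M5
G0 X53.57 Y68.70
M4 S768
G01 X128.83 Y68.70 F814
G01 X128.83 Y27.40
G01 X53.57 Y27.40
G01 X53.57 Y68.70
M5
G0 X145.42 Y32.75
M4 S768
G01 X93.67 Y26.66 F814
M5
G0 X0.00 Y0.00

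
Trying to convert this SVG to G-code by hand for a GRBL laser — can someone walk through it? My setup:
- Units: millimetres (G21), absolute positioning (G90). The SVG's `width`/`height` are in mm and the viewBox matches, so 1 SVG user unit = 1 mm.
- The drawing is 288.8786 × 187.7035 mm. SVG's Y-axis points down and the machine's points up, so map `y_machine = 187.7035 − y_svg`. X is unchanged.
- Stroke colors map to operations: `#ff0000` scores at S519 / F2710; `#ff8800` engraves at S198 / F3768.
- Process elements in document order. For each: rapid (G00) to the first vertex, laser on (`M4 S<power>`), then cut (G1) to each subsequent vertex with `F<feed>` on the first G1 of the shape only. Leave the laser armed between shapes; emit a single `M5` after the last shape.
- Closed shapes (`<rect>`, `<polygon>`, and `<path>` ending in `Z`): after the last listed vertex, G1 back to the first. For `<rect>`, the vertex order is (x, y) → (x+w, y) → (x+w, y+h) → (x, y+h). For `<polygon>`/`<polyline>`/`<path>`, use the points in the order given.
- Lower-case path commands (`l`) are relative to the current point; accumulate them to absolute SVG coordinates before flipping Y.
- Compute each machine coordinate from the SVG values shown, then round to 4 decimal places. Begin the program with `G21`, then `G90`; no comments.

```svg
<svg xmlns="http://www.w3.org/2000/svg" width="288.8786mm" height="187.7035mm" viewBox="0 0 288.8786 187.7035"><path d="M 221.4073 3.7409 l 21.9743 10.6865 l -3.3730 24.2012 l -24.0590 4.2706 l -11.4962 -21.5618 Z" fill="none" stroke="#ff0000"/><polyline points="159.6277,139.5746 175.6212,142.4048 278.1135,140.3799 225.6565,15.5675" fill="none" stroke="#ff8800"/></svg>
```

G21
G90
G00 X221.4073 Y183.9626
M4 S519
G1 X243.3816 Y173.2761 F2710
G1 X240.0086 Y149.0749
G1 X215.9496 Y144.8043
G1 X204.4534 Y166.3661
G1 X221.4073 Y183.9626
G00 X159.6277 Y48.1289
M4 S198
G1 X175.6212 Y45.2987 F3768
G1 X278.1135 Y47.3236
G1 X225.6565 Y172.1360
M5

1 u = 1 mm; y_m = 187.7035 − y.

[1] `<path>` regular polygon, #ff0000→score S519 F2710: (221.4073,183.9626) → (243.3816,173.2761) → (240.0086,149.0749) → (215.9496,144.8043) → (204.4534,166.3661) → (221.4073,183.9626) (closed)

[2] `<polyline>` open polyline, #ff8800→engrave S198 F3768: (159.6277,48.1289) → (175.6212,45.2987) → (278.1135,47.3236) → (225.6565,172.1360)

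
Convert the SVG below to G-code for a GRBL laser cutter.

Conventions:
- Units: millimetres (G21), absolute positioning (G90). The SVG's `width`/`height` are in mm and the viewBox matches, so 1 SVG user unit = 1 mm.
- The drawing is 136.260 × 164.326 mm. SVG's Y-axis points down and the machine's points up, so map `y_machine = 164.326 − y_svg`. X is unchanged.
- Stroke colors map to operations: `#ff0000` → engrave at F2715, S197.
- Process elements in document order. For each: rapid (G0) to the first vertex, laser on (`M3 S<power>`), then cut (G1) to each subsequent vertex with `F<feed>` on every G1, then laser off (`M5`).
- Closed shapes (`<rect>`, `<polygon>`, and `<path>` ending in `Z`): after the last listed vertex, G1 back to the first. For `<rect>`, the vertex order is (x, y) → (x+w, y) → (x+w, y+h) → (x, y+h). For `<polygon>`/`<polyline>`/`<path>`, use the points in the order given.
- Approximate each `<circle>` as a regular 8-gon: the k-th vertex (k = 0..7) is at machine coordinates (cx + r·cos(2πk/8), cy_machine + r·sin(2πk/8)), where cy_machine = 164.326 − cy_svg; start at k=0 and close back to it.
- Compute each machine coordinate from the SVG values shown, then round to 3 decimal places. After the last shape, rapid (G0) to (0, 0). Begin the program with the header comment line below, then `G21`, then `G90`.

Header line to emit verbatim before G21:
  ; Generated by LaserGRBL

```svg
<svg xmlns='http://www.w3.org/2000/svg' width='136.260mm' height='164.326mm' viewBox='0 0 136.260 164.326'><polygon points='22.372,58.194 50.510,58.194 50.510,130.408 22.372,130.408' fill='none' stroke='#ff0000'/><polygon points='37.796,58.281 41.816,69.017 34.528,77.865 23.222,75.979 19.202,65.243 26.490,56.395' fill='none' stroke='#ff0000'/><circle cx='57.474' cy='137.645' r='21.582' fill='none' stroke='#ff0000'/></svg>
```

; Generated by LaserGRBL
G21
G90
G0 X22.372 Y106.132
M3 S197
G1 X50.510 Y106.132 F2715
G1 X50.510 Y33.918 F2715
G1 X22.372 Y33.918 F2715
G1 X22.372 Y106.132 F2715
M5
G0 X37.796 Y106.045
M3 S197
G1 X41.816 Y95.309 F2715
G1 X34.528 Y86.461 F2715
G1 X23.222 Y88.347 F2715
G1 X19.202 Y99.083 F2715
G1 X26.490 Y107.931 F2715
G1 X37.796 Y106.045 F2715
M5
G0 X79.056 Y26.681
M3 S197
G1 X72.735 Y41.942 F2715
G1 X57.474 Y48.263 F2715
G1 X42.213 Y41.942 F2715
G1 X35.892 Y26.681 F2715
G1 X42.213 Y11.420 F2715
G1 X57.474 Y5.099 F2715
G1 X72.735 Y11.420 F2715
G1 X79.056 Y26.681 F2715
M5
G0 X0.000 Y0.000

1 u = 1 mm; y_m = 164.326 − y.

[1] `<polygon>` rectangle, #ff0000→engrave S197 F2715: (22.372,106.132) → (50.510,106.132) → (50.510,33.918) → (22.372,33.918) → (22.372,106.132) (closed)

[2] `<polygon>` regular polygon, #ff0000→engrave S197 F2715: (37.796,106.045) → (41.816,95.309) → (34.528,86.461) → (23.222,88.347) → (19.202,99.083) → (26.490,107.931) → (37.796,106.045) (closed)

[3] `<circle>` circle, #ff0000→engrave S197 F2715: (79.056,26.681) → (72.735,41.942) → (57.474,48.263) → (42.213,41.942) → (35.892,26.681) → (42.213,11.420) → (57.474,5.099) → (72.735,11.420) → (79.056,26.681) (closed)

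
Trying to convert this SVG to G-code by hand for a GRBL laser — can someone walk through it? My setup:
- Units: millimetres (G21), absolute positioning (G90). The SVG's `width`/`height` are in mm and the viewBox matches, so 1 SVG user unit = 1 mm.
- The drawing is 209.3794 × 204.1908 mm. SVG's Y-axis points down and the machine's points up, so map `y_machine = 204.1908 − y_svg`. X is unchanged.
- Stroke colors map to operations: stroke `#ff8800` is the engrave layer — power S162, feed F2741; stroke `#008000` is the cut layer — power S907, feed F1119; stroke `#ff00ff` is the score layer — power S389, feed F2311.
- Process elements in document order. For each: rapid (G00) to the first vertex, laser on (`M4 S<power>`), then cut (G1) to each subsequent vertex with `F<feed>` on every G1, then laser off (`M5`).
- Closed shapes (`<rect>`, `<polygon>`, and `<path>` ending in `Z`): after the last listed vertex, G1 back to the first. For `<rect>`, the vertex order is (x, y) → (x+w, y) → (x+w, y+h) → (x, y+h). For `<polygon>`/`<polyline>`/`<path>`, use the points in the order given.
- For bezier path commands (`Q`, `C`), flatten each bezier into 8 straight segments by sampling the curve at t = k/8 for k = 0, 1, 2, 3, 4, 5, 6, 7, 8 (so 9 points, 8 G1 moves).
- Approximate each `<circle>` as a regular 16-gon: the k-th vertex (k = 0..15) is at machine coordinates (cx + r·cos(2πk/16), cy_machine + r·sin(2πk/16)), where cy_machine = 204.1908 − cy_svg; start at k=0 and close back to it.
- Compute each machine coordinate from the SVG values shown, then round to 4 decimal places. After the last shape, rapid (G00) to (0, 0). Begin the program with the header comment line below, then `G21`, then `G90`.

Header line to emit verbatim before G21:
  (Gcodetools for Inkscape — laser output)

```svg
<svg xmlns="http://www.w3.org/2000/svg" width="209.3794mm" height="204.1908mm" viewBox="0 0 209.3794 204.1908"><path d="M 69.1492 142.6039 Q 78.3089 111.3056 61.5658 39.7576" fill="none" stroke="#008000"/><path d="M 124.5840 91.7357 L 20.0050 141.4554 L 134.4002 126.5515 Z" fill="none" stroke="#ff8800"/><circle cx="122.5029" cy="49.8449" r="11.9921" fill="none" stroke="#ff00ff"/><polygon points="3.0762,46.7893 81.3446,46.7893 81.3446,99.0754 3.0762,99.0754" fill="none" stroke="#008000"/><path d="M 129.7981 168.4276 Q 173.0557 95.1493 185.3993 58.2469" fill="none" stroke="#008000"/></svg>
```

Since the viewBox matches the mm dimensions, user units are millimetres directly. The only transform is the Y-flip y_m = 204.1908 − y_svg.

Shape 1 is a quadratic bezier drawn with `<path>`. Its stroke #008000 means cut at S907, F1119. After flipping Y the toolpath is (69.1492,61.5869) → (71.0344,70.0404) → (72.1101,79.7517) → (72.3764,90.7207) → (71.8332,102.9476) → (70.4805,116.4323) → (68.3184,131.1748) → (65.3468,147.1751) → (61.5658,164.4332).

Shape 2 is a closed polygon drawn with `<path>`. Its stroke #ff8800 means engrave at S162, F2741. After flipping Y the toolpath is (124.5840,112.4551) → (20.0050,62.7354) → (134.4002,77.6393) → (124.5840,112.4551), returning to the start.

Shape 3 is a circle drawn with `<circle>`. Its stroke #ff00ff means score at S389, F2311. After flipping Y the toolpath is (134.4950,154.3459) → (133.5822,158.9351) → (130.9826,162.8256) → (127.0921,165.4252) → (122.5029,166.3380) → (117.9137,165.4252) → (114.0232,162.8256) → (111.4236,158.9351) → (110.5108,154.3459) → (111.4236,149.7567) → (114.0232,145.8662) → (117.9137,143.2666) → (122.5029,142.3538) → (127.0921,143.2666) → (130.9826,145.8662) → (133.5822,149.7567) → (134.4950,154.3459), returning to the start.

Shape 4 is a rectangle drawn with `<polygon>`. Its stroke #008000 means cut at S907, F1119. After flipping Y the toolpath is (3.0762,157.4015) → (81.3446,157.4015) → (81.3446,105.1154) → (3.0762,105.1154) → (3.0762,157.4015), returning to the start.

Shape 5 is a quadratic bezier drawn with `<path>`. Its stroke #008000 means cut at S907, F1119. After flipping Y the toolpath is (129.7981,35.7632) → (140.1295,53.5144) → (149.4948,70.1289) → (157.8940,85.6066) → (165.3272,99.9475) → (171.7943,113.1517) → (177.2954,125.2192) → (181.8304,136.1499) → (185.3993,145.9439).

(Gcodetools for Inkscape — laser output)
G21
G90
G00 X69.1492 Y61.5869
M4 S907
G1 X71.0344 Y70.0404 F1119
G1 X72.1101 Y79.7517 F1119
G1 X72.3764 Y90.7207 F1119
G1 X71.8332 Y102.9476 F1119
G1 X70.4805 Y116.4323 F1119
G1 X68.3184 Y131.1748 F1119
G1 X65.3468 Y147.1751 F1119
G1 X61.5658 Y164.4332 F1119
M5
G00 X124.5840 Y112.4551
M4 S162
G1 X20.0050 Y62.7354 F2741
G1 X134.4002 Y77.6393 F2741
G1 X124.5840 Y112.4551 F2741
M5
G00 X134.4950 Y154.3459
M4 S389
G1 X133.5822 Y158.9351 F2311
G1 X130.9826 Y162.8256 F2311
G1 X127.0921 Y165.4252 F2311
G1 X122.5029 Y166.3380 F2311
G1 X117.9137 Y165.4252 F2311
G1 X114.0232 Y162.8256 F2311
G1 X111.4236 Y158.9351 F2311
G1 X110.5108 Y154.3459 F2311
G1 X111.4236 Y149.7567 F2311
G1 X114.0232 Y145.8662 F2311
G1 X117.9137 Y143.2666 F2311
G1 X122.5029 Y142.3538 F2311
G1 X127.0921 Y143.2666 F2311
G1 X130.9826 Y145.8662 F2311
G1 X133.5822 Y149.7567 F2311
G1 X134.4950 Y154.3459 F2311
M5
G00 X3.0762 Y157.4015
M4 S907
G1 X81.3446 Y157.4015 F1119
G1 X81.3446 Y105.1154 F1119
G1 X3.0762 Y105.1154 F1119
G1 X3.0762 Y157.4015 F1119
M5
G00 X129.7981 Y35.7632
M4 S907
G1 X140.1295 Y53.5144 F1119
G1 X149.4948 Y70.1289 F1119
G1 X157.8940 Y85.6066 F1119
G1 X165.3272 Y99.9475 F1119
G1 X171.7943 Y113.1517 F1119
G1 X177.2954 Y125.2192 F1119
G1 X181.8304 Y136.1499 F1119
G1 X185.3993 Y145.9439 F1119
M5
G00 X0.0000 Y0.0000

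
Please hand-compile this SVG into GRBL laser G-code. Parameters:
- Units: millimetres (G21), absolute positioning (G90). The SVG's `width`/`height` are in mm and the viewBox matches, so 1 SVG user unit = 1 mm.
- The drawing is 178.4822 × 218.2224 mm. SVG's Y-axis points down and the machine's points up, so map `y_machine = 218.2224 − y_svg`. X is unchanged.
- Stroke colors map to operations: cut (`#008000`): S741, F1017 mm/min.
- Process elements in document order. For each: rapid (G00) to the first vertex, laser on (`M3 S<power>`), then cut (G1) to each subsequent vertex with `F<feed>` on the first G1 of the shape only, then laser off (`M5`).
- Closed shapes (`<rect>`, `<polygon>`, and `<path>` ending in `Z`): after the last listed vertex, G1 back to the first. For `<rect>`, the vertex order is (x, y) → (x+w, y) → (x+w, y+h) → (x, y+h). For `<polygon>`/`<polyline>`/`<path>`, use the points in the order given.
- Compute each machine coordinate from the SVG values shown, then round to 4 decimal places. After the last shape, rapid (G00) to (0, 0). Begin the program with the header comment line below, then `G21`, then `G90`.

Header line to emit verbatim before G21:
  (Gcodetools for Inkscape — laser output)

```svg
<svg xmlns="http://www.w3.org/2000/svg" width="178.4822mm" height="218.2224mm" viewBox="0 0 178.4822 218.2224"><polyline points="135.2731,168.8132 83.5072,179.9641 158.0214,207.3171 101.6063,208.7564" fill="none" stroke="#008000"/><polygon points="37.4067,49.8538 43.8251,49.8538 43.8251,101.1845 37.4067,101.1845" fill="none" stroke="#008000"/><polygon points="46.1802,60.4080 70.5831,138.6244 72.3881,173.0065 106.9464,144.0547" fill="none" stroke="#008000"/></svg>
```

(Gcodetools for Inkscape — laser output)
G21
G90
G00 X135.2731 Y49.4092
M3 S741
G1 X83.5072 Y38.2583 F1017
G1 X158.0214 Y10.9053
G1 X101.6063 Y9.4660
M5
G00 X37.4067 Y168.3686
M3 S741
G1 X43.8251 Y168.3686 F1017
G1 X43.8251 Y117.0379
G1 X37.4067 Y117.0379
G1 X37.4067 Y168.3686
M5
G00 X46.1802 Y157.8144
M3 S741
G1 X70.5831 Y79.5980 F1017
G1 X72.3881 Y45.2159
G1 X106.9464 Y74.1677
G1 X46.1802 Y157.8144
M5
G00 X0.0000 Y0.0000

viewBox `0 0 178.4822 218.2224` with mm width/height → 1 unit = 1 mm. Flip: y_m = 218.2224 − y_svg.

**Shape 1** — `<polyline>` open polyline, stroke `#008000` → cut (S741, F1017). Machine vertices: (135.2731,49.4092) → (83.5072,38.2583) → (158.0214,10.9053) → (101.6063,9.4660). Open path.

**Shape 2** — `<polygon>` rectangle, stroke `#008000` → cut (S741, F1017). Machine vertices: (37.4067,168.3686) → (43.8251,168.3686) → (43.8251,117.0379) → (37.4067,117.0379) → (37.4067,168.3686). Closed: final G1 returns to the first vertex.

**Shape 3** — `<polygon>` closed polygon, stroke `#008000` → cut (S741, F1017). Machine vertices: (46.1802,157.8144) → (70.5831,79.5980) → (72.3881,45.2159) → (106.9464,74.1677) → (46.1802,157.8144). Closed: final G1 returns to the first vertex.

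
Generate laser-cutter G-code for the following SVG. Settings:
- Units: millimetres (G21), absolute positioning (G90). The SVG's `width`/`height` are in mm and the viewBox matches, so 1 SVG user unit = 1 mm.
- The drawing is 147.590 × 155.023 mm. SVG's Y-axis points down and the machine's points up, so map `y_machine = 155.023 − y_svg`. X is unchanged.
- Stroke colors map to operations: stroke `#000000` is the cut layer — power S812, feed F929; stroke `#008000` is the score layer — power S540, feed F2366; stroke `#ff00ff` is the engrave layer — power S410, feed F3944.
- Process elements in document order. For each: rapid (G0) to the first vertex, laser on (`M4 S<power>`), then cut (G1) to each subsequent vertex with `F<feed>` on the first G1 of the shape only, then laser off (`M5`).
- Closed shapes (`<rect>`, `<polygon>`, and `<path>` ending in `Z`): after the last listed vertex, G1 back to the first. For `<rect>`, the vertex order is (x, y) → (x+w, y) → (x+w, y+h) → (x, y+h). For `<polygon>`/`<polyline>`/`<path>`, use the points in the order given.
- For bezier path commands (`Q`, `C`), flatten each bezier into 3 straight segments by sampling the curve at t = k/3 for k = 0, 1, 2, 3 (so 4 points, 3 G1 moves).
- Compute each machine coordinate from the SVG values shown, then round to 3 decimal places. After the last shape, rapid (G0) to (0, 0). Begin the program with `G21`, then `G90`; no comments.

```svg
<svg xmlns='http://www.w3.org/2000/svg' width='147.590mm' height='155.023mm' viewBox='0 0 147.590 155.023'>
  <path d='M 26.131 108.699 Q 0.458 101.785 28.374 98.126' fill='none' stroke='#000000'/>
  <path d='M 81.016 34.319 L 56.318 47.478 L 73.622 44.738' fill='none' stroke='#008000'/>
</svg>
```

1 u = 1 mm; y_m = 155.023 − y.

[1] `<path>` quadratic bezier, #000000→cut S812 F929: (26.131,46.324) → (14.970,50.572) → (15.718,54.096) → (28.374,56.897)

[2] `<path>` open polyline, #008000→score S540 F2366: (81.016,120.704) → (56.318,107.545) → (73.622,110.285)

G21
G90
G0 X26.131 Y46.324
M4 S812
G1 X14.970 Y50.572 F929
G1 X15.718 Y54.096
G1 X28.374 Y56.897
M5
G0 X81.016 Y120.704
M4 S540
G1 X56.318 Y107.545 F2366
G1 X73.622 Y110.285
M5
G0 X0.000 Y0.000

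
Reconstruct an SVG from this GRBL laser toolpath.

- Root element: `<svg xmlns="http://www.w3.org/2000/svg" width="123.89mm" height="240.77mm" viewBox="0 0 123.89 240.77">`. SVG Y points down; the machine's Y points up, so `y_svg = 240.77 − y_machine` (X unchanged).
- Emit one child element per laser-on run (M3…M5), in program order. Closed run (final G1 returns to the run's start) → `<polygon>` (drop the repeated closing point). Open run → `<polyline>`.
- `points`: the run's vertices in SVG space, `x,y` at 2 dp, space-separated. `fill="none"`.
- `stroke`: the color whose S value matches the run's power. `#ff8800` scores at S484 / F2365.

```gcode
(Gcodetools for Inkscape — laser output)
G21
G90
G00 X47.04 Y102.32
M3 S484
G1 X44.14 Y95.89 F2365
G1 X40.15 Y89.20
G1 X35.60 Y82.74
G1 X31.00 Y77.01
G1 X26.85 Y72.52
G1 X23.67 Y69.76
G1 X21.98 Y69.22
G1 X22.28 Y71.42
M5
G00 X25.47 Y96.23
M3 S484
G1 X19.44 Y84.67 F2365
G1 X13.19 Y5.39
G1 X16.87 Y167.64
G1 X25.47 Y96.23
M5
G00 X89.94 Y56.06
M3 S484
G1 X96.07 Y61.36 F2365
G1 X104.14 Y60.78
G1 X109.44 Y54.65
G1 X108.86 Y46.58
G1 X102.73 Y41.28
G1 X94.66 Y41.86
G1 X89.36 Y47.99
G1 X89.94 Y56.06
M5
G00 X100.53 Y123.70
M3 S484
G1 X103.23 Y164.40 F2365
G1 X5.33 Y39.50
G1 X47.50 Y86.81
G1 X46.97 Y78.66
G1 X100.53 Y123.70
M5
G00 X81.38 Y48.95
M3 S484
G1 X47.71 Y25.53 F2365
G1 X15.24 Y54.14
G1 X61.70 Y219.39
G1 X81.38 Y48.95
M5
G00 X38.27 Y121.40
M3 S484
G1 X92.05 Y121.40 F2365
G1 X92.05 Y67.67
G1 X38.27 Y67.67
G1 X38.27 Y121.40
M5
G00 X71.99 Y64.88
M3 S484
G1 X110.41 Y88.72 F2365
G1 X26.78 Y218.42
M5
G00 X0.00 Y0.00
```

Each laser-on run becomes one SVG element. Flip Y back into SVG space with y_svg = 240.77 − y_machine. Every run uses S484, so all elements get stroke `#ff8800` (score).

Run 1: The run is open, so emit a `<polyline>` with points (Y-flipped): 47.04,138.45 44.14,144.88 40.15,151.57 35.60,158.03 31.00,163.76 26.85,168.25 23.67,171.01 21.98,171.55 22.28,169.35.

Run 2: The run returns to its start, so emit a `<polygon>` with points (Y-flipped): 25.47,144.54 19.44,156.10 13.19,235.38 16.87,73.13.

Run 3: The run returns to its start, so emit a `<polygon>` with points (Y-flipped): 89.94,184.71 96.07,179.41 104.14,179.99 109.44,186.12 108.86,194.19 102.73,199.49 94.66,198.91 89.36,192.78.

Run 4: The run returns to its start, so emit a `<polygon>` with points (Y-flipped): 100.53,117.07 103.23,76.37 5.33,201.27 47.50,153.96 46.97,162.11.

Run 5: The run returns to its start, so emit a `<polygon>` with points (Y-flipped): 81.38,191.82 47.71,215.24 15.24,186.63 61.70,21.38.

Run 6: The run returns to its start, so emit a `<polygon>` with points (Y-flipped): 38.27,119.37 92.05,119.37 92.05,173.10 38.27,173.10.

Run 7: The run is open, so emit a `<polyline>` with points (Y-flipped): 71.99,175.89 110.41,152.05 26.78,22.35.

<svg xmlns="http://www.w3.org/2000/svg" width="123.89mm" height="240.77mm" viewBox="0 0 123.89 240.77">
  <polyline points="47.04,138.45 44.14,144.88 40.15,151.57 35.60,158.03 31.00,163.76 26.85,168.25 23.67,171.01 21.98,171.55 22.28,169.35" fill="none" stroke="#ff8800"/>
  <polygon points="25.47,144.54 19.44,156.10 13.19,235.38 16.87,73.13" fill="none" stroke="#ff8800"/>
  <polygon points="89.94,184.71 96.07,179.41 104.14,179.99 109.44,186.12 108.86,194.19 102.73,199.49 94.66,198.91 89.36,192.78" fill="none" stroke="#ff8800"/>
  <polygon points="100.53,117.07 103.23,76.37 5.33,201.27 47.50,153.96 46.97,162.11" fill="none" stroke="#ff8800"/>
  <polygon points="81.38,191.82 47.71,215.24 15.24,186.63 61.70,21.38" fill="none" stroke="#ff8800"/>
  <polygon points="38.27,119.37 92.05,119.37 92.05,173.10 38.27,173.10" fill="none" stroke="#ff8800"/>
  <polyline points="71.99,175.89 110.41,152.05 26.78,22.35" fill="none" stroke="#ff8800"/>
</svg>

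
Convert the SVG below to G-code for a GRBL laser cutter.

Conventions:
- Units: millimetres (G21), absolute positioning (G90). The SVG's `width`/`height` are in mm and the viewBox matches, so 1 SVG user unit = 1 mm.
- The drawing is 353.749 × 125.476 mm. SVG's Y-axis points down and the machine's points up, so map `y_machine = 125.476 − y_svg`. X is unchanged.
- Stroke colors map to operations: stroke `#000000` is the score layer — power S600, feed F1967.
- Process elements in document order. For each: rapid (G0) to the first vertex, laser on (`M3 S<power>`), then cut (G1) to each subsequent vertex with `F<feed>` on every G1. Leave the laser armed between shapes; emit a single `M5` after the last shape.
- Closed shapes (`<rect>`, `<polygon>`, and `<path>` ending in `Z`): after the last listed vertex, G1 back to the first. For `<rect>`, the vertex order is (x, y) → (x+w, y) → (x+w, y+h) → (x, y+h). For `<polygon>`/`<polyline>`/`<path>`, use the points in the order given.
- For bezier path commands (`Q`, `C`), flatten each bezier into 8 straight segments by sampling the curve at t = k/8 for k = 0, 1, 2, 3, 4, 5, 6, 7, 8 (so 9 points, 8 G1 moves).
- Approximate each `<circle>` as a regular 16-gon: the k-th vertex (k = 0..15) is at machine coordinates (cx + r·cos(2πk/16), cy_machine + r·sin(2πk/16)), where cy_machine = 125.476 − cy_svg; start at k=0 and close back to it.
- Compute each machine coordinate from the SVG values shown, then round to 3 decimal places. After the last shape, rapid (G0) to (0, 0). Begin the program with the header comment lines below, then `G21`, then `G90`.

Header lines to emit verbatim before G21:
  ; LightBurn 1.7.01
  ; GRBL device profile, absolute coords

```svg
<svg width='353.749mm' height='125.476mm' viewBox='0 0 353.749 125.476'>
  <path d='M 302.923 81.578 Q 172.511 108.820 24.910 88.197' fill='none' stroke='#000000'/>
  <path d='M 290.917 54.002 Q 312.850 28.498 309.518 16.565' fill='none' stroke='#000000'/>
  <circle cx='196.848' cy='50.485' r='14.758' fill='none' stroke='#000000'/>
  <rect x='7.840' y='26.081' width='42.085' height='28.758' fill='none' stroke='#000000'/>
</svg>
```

viewBox `0 0 353.749 125.476` with mm width/height → 1 unit = 1 mm. Flip: y_m = 125.476 − y_svg.

**Shape 1** — `<path>` quadratic bezier, stroke `#000000` → score (S600, F1967). Control points (SVG): P0=(302.923,81.578), P1=(172.511,108.820), P2=(24.910,88.197); sampled at t=k/8. Machine vertices: (302.923,43.898) → (270.051,37.835) → (236.643,33.269) → (202.697,30.198) → (168.214,28.622) → (133.194,28.543) → (97.636,29.959) → (61.542,32.871) → (24.910,37.279). Open path.

**Shape 2** — `<path>` quadratic bezier, stroke `#000000` → score (S600, F1967). Control points (SVG): P0=(290.917,54.002), P1=(312.850,28.498), P2=(309.518,16.565); sampled at t=k/8. Machine vertices: (290.917,71.474) → (296.005,77.638) → (300.304,83.378) → (303.814,88.694) → (306.534,93.585) → (308.464,98.053) → (309.605,102.096) → (309.956,105.716) → (309.518,108.911). Open path.

**Shape 3** — `<circle>` circle, stroke `#000000` → score (S600, F1967). Machine vertices: (211.606,74.991) → (210.483,80.639) → (207.283,85.426) → (202.496,88.626) → (196.848,89.749) → (191.200,88.626) → (186.413,85.426) → (183.213,80.639) → (182.090,74.991) → (183.213,69.343) → (186.413,64.556) → (191.200,61.356) → (196.848,60.233) → (202.496,61.356) → (207.283,64.556) → (210.483,69.343) → (211.606,74.991). Closed: final G1 returns to the first vertex.

**Shape 4** — `<rect>` rectangle, stroke `#000000` → score (S600, F1967). Machine vertices: (7.840,99.395) → (49.925,99.395) → (49.925,70.637) → (7.840,70.637) → (7.840,99.395). Closed: final G1 returns to the first vertex.

; LightBurn 1.7.01
; GRBL device profile, absolute coords
G21
G90
G0 X302.923 Y43.898
M3 S600
G1 X270.051 Y37.835 F1967
G1 X236.643 Y33.269 F1967
G1 X202.697 Y30.198 F1967
G1 X168.214 Y28.622 F1967
G1 X133.194 Y28.543 F1967
G1 X97.636 Y29.959 F1967
G1 X61.542 Y32.871 F1967
G1 X24.910 Y37.279 F1967
G0 X290.917 Y71.474
M3 S600
G1 X296.005 Y77.638 F1967
G1 X300.304 Y83.378 F1967
G1 X303.814 Y88.694 F1967
G1 X306.534 Y93.585 F1967
G1 X308.464 Y98.053 F1967
G1 X309.605 Y102.096 F1967
G1 X309.956 Y105.716 F1967
G1 X309.518 Y108.911 F1967
G0 X211.606 Y74.991
M3 S600
G1 X210.483 Y80.639 F1967
G1 X207.283 Y85.426 F1967
G1 X202.496 Y88.626 F1967
G1 X196.848 Y89.749 F1967
G1 X191.200 Y88.626 F1967
G1 X186.413 Y85.426 F1967
G1 X183.213 Y80.639 F1967
G1 X182.090 Y74.991 F1967
G1 X183.213 Y69.343 F1967
G1 X186.413 Y64.556 F1967
G1 X191.200 Y61.356 F1967
G1 X196.848 Y60.233 F1967
G1 X202.496 Y61.356 F1967
G1 X207.283 Y64.556 F1967
G1 X210.483 Y69.343 F1967
G1 X211.606 Y74.991 F1967
G0 X7.840 Y99.395
M3 S600
G1 X49.925 Y99.395 F1967
G1 X49.925 Y70.637 F1967
G1 X7.840 Y70.637 F1967
G1 X7.840 Y99.395 F1967
M5
G0 X0.000 Y0.000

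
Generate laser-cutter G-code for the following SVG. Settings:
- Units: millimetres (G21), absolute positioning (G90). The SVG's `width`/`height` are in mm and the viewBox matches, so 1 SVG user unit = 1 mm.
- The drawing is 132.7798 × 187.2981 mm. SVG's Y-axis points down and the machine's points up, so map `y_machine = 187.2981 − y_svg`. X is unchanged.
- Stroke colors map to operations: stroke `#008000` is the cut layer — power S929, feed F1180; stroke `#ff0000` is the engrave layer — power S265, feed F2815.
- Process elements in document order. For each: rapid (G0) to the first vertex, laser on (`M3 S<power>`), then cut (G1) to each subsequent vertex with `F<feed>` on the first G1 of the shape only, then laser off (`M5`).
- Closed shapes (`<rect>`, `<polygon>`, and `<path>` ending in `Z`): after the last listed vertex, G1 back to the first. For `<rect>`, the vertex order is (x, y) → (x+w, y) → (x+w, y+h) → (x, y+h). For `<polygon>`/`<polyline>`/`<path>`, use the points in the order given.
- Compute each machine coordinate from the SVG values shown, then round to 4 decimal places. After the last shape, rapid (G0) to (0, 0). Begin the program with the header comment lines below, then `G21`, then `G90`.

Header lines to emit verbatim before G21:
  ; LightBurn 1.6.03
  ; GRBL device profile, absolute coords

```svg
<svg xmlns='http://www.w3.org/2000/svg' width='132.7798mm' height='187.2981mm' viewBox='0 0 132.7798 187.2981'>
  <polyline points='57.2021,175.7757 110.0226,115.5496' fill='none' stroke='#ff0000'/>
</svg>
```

; LightBurn 1.6.03
; GRBL device profile, absolute coords
G21
G90
G0 X57.2021 Y11.5224
M3 S265
G1 X110.0226 Y71.7485 F2815
M5
G0 X0.0000 Y0.0000

1 u = 1 mm; y_m = 187.2981 − y.

[1] `<polyline>` line segment, #ff0000→engrave S265 F2815: (57.2021,11.5224) → (110.0226,71.7485)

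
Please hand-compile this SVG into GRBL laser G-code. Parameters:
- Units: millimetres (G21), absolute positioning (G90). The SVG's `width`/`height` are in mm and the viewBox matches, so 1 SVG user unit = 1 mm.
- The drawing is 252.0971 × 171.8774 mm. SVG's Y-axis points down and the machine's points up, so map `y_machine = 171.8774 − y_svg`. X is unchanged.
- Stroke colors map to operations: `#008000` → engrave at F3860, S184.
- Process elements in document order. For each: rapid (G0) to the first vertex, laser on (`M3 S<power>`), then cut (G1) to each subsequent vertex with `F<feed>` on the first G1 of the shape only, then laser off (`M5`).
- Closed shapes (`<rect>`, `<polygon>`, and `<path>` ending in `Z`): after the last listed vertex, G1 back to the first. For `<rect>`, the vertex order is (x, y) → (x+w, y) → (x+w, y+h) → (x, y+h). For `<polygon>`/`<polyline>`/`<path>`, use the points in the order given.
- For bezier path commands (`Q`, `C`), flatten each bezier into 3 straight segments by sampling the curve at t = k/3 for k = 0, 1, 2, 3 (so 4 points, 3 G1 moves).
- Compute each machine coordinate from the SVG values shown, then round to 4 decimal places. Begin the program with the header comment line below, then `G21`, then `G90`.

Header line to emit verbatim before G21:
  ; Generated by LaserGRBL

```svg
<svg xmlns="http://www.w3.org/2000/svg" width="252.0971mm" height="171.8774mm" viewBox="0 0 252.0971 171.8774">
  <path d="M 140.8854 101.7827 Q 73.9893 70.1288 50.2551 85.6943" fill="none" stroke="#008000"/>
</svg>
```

; Generated by LaserGRBL
G21
G90
G0 X140.8854 Y70.0947
M3 S184
G1 X101.0838 Y85.9507 F3860
G1 X70.8737 Y91.3135
G1 X50.2551 Y86.1831
M5

Since the viewBox matches the mm dimensions, user units are millimetres directly. The only transform is the Y-flip y_m = 171.8774 − y_svg.

Shape 1 is a quadratic bezier drawn with `<path>`. Its stroke #008000 means engrave at S184, F3860. After flipping Y the toolpath is (140.8854,70.0947) → (101.0838,85.9507) → (70.8737,91.3135) → (50.2551,86.1831).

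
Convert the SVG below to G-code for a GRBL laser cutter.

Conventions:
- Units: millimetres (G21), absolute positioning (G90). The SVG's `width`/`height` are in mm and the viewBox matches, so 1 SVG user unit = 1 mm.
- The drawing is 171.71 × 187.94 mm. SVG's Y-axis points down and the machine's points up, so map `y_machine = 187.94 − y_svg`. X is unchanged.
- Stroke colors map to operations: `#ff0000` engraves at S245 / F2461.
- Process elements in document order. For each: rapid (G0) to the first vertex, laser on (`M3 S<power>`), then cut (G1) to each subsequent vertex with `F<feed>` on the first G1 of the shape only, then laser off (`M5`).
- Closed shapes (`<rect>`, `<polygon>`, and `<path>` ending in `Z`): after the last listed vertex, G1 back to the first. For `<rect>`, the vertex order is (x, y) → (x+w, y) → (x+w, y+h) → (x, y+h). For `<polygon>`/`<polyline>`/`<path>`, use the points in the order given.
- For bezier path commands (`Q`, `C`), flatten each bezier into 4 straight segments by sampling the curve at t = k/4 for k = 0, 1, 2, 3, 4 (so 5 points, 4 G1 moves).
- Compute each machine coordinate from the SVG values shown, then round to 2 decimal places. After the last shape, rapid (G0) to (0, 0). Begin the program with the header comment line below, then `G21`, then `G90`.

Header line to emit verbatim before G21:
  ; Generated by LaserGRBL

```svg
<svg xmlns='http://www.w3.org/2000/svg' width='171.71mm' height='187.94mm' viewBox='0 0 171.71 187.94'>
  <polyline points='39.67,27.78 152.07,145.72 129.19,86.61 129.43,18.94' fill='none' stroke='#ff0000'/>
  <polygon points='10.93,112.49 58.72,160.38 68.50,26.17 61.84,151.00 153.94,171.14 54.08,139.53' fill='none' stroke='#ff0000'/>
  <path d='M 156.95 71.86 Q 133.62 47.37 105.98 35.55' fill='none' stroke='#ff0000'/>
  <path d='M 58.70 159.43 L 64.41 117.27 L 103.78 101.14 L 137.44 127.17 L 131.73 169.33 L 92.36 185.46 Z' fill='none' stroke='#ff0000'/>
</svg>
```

; Generated by LaserGRBL
G21
G90
G0 X39.67 Y160.16
M3 S245
G1 X152.07 Y42.22 F2461
G1 X129.19 Y101.33
G1 X129.43 Y169.00
M5
G0 X10.93 Y75.45
M3 S245
G1 X58.72 Y27.56 F2461
G1 X68.50 Y161.77
G1 X61.84 Y36.94
G1 X153.94 Y16.80
G1 X54.08 Y48.41
G1 X10.93 Y75.45
M5
G0 X156.95 Y116.08
M3 S245
G1 X145.02 Y127.53 F2461
G1 X132.54 Y137.40
G1 X119.53 Y145.69
G1 X105.98 Y152.39
M5
G0 X58.70 Y28.51
M3 S245
G1 X64.41 Y70.67 F2461
G1 X103.78 Y86.80
G1 X137.44 Y60.77
G1 X131.73 Y18.61
G1 X92.36 Y2.48
G1 X58.70 Y28.51
M5
G0 X0.00 Y0.00

Since the viewBox matches the mm dimensions, user units are millimetres directly. The only transform is the Y-flip y_m = 187.94 − y_svg.

Shape 1 is a open polyline drawn with `<polyline>`. Its stroke #ff0000 means engrave at S245, F2461. After flipping Y the toolpath is (39.67,160.16) → (152.07,42.22) → (129.19,101.33) → (129.43,169.00).

Shape 2 is a closed polygon drawn with `<polygon>`. Its stroke #ff0000 means engrave at S245, F2461. After flipping Y the toolpath is (10.93,75.45) → (58.72,27.56) → (68.50,161.77) → (61.84,36.94) → (153.94,16.80) → (54.08,48.41) → (10.93,75.45), returning to the start.

Shape 3 is a quadratic bezier drawn with `<path>`. Its stroke #ff0000 means engrave at S245, F2461. After flipping Y the toolpath is (156.95,116.08) → (145.02,127.53) → (132.54,137.40) → (119.53,145.69) → (105.98,152.39).

Shape 4 is a regular polygon drawn with `<path>`. Its stroke #ff0000 means engrave at S245, F2461. After flipping Y the toolpath is (58.70,28.51) → (64.41,70.67) → (103.78,86.80) → (137.44,60.77) → (131.73,18.61) → (92.36,2.48) → (58.70,28.51), returning to the start.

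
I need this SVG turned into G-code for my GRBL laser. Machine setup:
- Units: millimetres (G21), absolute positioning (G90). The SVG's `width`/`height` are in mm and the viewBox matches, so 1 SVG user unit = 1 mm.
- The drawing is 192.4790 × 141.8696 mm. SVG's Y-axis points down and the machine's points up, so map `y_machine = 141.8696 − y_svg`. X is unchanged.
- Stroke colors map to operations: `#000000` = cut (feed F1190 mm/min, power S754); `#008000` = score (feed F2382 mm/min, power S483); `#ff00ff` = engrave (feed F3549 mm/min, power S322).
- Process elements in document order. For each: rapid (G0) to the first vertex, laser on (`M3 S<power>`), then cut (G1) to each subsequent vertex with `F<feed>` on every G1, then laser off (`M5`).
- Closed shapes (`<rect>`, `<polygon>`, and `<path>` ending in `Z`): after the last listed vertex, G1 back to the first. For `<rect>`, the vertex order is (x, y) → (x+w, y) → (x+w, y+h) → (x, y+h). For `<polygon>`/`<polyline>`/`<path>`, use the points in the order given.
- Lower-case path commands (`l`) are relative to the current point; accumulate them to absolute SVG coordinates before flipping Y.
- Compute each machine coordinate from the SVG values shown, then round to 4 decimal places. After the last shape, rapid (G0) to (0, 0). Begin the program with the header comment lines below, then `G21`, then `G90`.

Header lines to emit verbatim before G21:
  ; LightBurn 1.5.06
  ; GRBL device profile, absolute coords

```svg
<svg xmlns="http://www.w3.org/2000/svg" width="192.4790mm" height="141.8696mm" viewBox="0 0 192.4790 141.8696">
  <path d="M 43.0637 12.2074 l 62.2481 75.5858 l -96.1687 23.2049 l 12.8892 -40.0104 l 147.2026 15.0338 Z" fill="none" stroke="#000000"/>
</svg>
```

; LightBurn 1.5.06
; GRBL device profile, absolute coords
G21
G90
G0 X43.0637 Y129.6622
M3 S754
G1 X105.3118 Y54.0764 F1190
G1 X9.1431 Y30.8715 F1190
G1 X22.0323 Y70.8819 F1190
G1 X169.2349 Y55.8481 F1190
G1 X43.0637 Y129.6622 F1190
M5
G0 X0.0000 Y0.0000

viewBox `0 0 192.4790 141.8696` with mm width/height → 1 unit = 1 mm. Flip: y_m = 141.8696 − y_svg.

**Shape 1** — `<path>` closed polygon, stroke `#000000` → cut (S754, F1190). Machine vertices: (43.0637,129.6622) → (105.3118,54.0764) → (9.1431,30.8715) → (22.0323,70.8819) → (169.2349,55.8481) → (43.0637,129.6622). Closed: final G1 returns to the first vertex.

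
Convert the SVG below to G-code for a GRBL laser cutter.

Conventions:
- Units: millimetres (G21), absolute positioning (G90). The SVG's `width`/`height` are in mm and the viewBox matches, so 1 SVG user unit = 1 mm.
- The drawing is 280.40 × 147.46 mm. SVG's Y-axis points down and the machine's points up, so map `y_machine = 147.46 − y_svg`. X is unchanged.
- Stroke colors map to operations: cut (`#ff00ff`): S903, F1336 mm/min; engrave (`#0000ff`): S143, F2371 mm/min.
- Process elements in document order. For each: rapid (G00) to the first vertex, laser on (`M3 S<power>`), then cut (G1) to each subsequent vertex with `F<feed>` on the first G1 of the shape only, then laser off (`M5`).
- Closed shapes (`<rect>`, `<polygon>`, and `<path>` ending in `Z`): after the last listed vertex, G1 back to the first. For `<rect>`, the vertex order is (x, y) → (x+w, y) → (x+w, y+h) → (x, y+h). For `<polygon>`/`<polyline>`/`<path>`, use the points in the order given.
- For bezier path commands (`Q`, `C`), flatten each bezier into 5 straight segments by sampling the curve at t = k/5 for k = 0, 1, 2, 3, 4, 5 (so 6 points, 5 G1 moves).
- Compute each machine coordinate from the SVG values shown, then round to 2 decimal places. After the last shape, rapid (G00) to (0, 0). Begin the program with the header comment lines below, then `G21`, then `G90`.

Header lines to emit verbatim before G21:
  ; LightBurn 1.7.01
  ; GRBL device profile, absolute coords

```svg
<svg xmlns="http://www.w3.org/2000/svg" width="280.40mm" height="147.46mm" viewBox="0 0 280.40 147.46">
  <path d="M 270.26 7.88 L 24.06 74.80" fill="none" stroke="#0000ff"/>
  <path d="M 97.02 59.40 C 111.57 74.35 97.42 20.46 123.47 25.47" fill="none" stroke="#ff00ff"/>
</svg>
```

; LightBurn 1.7.01
; GRBL device profile, absolute coords
G21
G90
G00 X270.26 Y139.58
M3 S143
G1 X24.06 Y72.66 F2371
M5
G00 X97.02 Y88.06
M3 S903
G1 X102.86 Y86.33 F1336
G1 X105.11 Y94.99
G1 X107.10 Y107.91
G1 X112.11 Y118.95
G1 X123.47 Y121.99
M5
G00 X0.00 Y0.00

Since the viewBox matches the mm dimensions, user units are millimetres directly. The only transform is the Y-flip y_m = 147.46 − y_svg.

Shape 1 is a line segment drawn with `<path>`. Its stroke #0000ff means engrave at S143, F2371. After flipping Y the toolpath is (270.26,139.58) → (24.06,72.66).

Shape 2 is a cubic bezier drawn with `<path>`. Its stroke #ff00ff means cut at S903, F1336. After flipping Y the toolpath is (97.02,88.06) → (102.86,86.33) → (105.11,94.99) → (107.10,107.91) → (112.11,118.95) → (123.47,121.99).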